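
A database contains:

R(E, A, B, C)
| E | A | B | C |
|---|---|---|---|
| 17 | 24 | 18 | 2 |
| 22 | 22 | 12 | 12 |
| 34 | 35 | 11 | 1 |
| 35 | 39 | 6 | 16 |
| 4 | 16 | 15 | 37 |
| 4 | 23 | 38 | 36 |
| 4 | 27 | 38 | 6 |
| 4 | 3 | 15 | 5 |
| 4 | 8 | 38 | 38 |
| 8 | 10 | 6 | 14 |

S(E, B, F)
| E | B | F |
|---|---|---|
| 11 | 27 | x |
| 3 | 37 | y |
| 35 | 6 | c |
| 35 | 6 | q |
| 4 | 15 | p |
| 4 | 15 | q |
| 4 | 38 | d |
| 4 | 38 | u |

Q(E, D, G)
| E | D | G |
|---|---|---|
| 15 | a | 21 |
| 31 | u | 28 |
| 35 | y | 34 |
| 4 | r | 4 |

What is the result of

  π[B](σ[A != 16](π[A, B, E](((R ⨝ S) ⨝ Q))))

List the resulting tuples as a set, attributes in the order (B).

Natural join on E, B: {(35, 39, 6, 16, c), (35, 39, 6, 16, q), (4, 16, 15, 37, p), (4, 16, 15, 37, q), (4, 23, 38, 36, d), (4, 23, 38, 36, u), (4, 27, 38, 6, d), (4, 27, 38, 6, u), (4, 3, 15, 5, p), (4, 3, 15, 5, q), (4, 8, 38, 38, d), (4, 8, 38, 38, u)}
Natural join on E: {(35, 39, 6, 16, c, y, 34), (35, 39, 6, 16, q, y, 34), (4, 16, 15, 37, p, r, 4), (4, 16, 15, 37, q, r, 4), (4, 23, 38, 36, d, r, 4), (4, 23, 38, 36, u, r, 4), (4, 27, 38, 6, d, r, 4), (4, 27, 38, 6, u, r, 4), (4, 3, 15, 5, p, r, 4), (4, 3, 15, 5, q, r, 4), (4, 8, 38, 38, d, r, 4), (4, 8, 38, 38, u, r, 4)}
π_{A, B, E} gives {(16, 15, 4), (23, 38, 4), (27, 38, 4), (3, 15, 4), (39, 6, 35), (8, 38, 4)} (6 duplicate(s) eliminated).
Apply σ_{A != 16}; surviving tuples: {(23, 38, 4), (27, 38, 4), (3, 15, 4), (39, 6, 35), (8, 38, 4)}
π_{B} gives {15, 38, 6} (2 duplicate(s) eliminated).

{15, 38, 6}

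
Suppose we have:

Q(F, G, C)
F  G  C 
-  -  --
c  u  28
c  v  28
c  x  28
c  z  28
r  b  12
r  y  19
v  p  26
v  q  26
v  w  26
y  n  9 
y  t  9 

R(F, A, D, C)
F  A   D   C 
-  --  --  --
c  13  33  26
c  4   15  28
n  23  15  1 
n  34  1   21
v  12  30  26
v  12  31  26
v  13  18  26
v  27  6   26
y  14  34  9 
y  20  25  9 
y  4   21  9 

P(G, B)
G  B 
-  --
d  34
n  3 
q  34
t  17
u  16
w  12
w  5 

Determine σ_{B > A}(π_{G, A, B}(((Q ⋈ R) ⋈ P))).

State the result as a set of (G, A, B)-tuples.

Q ⋈ R (natural join on F, C): {(c, u, 28, 4, 15), (c, v, 28, 4, 15), (c, x, 28, 4, 15), (c, z, 28, 4, 15), (v, p, 26, 12, 30), (v, p, 26, 12, 31), (v, p, 26, 13, 18), (v, p, 26, 27, 6), (v, q, 26, 12, 30), (v, q, 26, 12, 31), (v, q, 26, 13, 18), (v, q, 26, 27, 6), (v, w, 26, 12, 30), (v, w, 26, 12, 31), (v, w, 26, 13, 18), (v, w, 26, 27, 6), (y, n, 9, 14, 34), (y, n, 9, 20, 25), (y, n, 9, 4, 21), (y, t, 9, 14, 34), (y, t, 9, 20, 25), (y, t, 9, 4, 21)}
(Q ⋈ R) ⋈ P (natural join on G): {(c, u, 28, 4, 15, 16), (v, q, 26, 12, 30, 34), (v, q, 26, 12, 31, 34), (v, q, 26, 13, 18, 34), (v, q, 26, 27, 6, 34), (v, w, 26, 12, 30, 12), (v, w, 26, 12, 30, 5), (v, w, 26, 12, 31, 12), (v, w, 26, 12, 31, 5), (v, w, 26, 13, 18, 12), (v, w, 26, 13, 18, 5), (v, w, 26, 27, 6, 12), (v, w, 26, 27, 6, 5), (y, n, 9, 14, 34, 3), (y, n, 9, 20, 25, 3), (y, n, 9, 4, 21, 3), (y, t, 9, 14, 34, 17), (y, t, 9, 20, 25, 17), (y, t, 9, 4, 21, 17)}
Projecting to G, A, B (3 duplicate(s) eliminated): {(n, 14, 3), (n, 20, 3), (n, 4, 3), (q, 12, 34), (q, 13, 34), (q, 27, 34), (t, 14, 17), (t, 20, 17), (t, 4, 17), (u, 4, 16), (w, 12, 12), (w, 12, 5), (w, 13, 12), (w, 13, 5), (w, 27, 12), (w, 27, 5)}
Apply σ_{B > A}; surviving tuples: {(q, 12, 34), (q, 13, 34), (q, 27, 34), (t, 14, 17), (t, 4, 17), (u, 4, 16)}

{(q, 12, 34), (q, 13, 34), (q, 27, 34), (t, 14, 17), (t, 4, 17), (u, 4, 16)}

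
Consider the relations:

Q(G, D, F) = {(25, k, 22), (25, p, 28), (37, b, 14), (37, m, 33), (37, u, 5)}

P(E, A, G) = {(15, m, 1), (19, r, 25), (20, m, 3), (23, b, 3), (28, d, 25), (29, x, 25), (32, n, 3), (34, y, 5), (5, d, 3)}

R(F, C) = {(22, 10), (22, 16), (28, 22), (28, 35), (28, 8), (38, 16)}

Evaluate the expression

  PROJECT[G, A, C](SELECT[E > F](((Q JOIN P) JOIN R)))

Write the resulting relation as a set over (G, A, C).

Natural join on G: {(25, k, 22, 19, r), (25, k, 22, 28, d), (25, k, 22, 29, x), (25, p, 28, 19, r), (25, p, 28, 28, d), (25, p, 28, 29, x)}
Natural join on F: {(25, k, 22, 19, r, 10), (25, k, 22, 19, r, 16), (25, k, 22, 28, d, 10), (25, k, 22, 28, d, 16), (25, k, 22, 29, x, 10), (25, k, 22, 29, x, 16), (25, p, 28, 19, r, 22), (25, p, 28, 19, r, 35), (25, p, 28, 19, r, 8), (25, p, 28, 28, d, 22), (25, p, 28, 28, d, 35), (25, p, 28, 28, d, 8), (25, p, 28, 29, x, 22), (25, p, 28, 29, x, 35), (25, p, 28, 29, x, 8)}
σ[E > F]: keep tuples satisfying E > F → {(25, k, 22, 28, d, 10), (25, k, 22, 28, d, 16), (25, k, 22, 29, x, 10), (25, k, 22, 29, x, 16), (25, p, 28, 29, x, 22), (25, p, 28, 29, x, 35), (25, p, 28, 29, x, 8)}
π[G, A, C]: project onto (G, A, C) → {(25, d, 10), (25, d, 16), (25, x, 10), (25, x, 16), (25, x, 22), (25, x, 35), (25, x, 8)}

{(25, d, 10), (25, d, 16), (25, x, 10), (25, x, 16), (25, x, 22), (25, x, 35), (25, x, 8)}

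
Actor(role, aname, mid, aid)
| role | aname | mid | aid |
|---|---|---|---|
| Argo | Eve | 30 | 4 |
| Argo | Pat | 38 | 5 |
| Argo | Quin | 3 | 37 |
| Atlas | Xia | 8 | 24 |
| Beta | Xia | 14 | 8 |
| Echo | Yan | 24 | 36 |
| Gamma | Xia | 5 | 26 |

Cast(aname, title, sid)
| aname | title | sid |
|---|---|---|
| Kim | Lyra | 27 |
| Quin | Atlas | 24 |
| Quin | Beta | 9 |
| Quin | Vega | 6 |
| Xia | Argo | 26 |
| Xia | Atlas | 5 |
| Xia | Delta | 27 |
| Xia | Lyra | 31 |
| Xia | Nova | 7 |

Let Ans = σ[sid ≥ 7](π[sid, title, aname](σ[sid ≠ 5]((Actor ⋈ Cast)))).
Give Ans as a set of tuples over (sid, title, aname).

Actor ⋈ Cast (natural join on aname): {(Argo, Quin, 3, 37, Atlas, 24), (Argo, Quin, 3, 37, Beta, 9), (Argo, Quin, 3, 37, Vega, 6), (Atlas, Xia, 8, 24, Argo, 26), (Atlas, Xia, 8, 24, Atlas, 5), (Atlas, Xia, 8, 24, Delta, 27), (Atlas, Xia, 8, 24, Lyra, 31), (Atlas, Xia, 8, 24, Nova, 7), (Beta, Xia, 14, 8, Argo, 26), (Beta, Xia, 14, 8, Atlas, 5), (Beta, Xia, 14, 8, Delta, 27), (Beta, Xia, 14, 8, Lyra, 31), (Beta, Xia, 14, 8, Nova, 7), (Gamma, Xia, 5, 26, Argo, 26), (Gamma, Xia, 5, 26, Atlas, 5), (Gamma, Xia, 5, 26, Delta, 27), (Gamma, Xia, 5, 26, Lyra, 31), (Gamma, Xia, 5, 26, Nova, 7)}
Selection sid ≠ 5: {(Argo, Quin, 3, 37, Atlas, 24), (Argo, Quin, 3, 37, Beta, 9), (Argo, Quin, 3, 37, Vega, 6), (Atlas, Xia, 8, 24, Argo, 26), (Atlas, Xia, 8, 24, Delta, 27), (Atlas, Xia, 8, 24, Lyra, 31), (Atlas, Xia, 8, 24, Nova, 7), (Beta, Xia, 14, 8, Argo, 26), (Beta, Xia, 14, 8, Delta, 27), (Beta, Xia, 14, 8, Lyra, 31), (Beta, Xia, 14, 8, Nova, 7), (Gamma, Xia, 5, 26, Argo, 26), (Gamma, Xia, 5, 26, Delta, 27), (Gamma, Xia, 5, 26, Lyra, 31), (Gamma, Xia, 5, 26, Nova, 7)}
Keep only column(s) sid, title, aname (8 duplicate(s) eliminated): {(24, Atlas, Quin), (26, Argo, Xia), (27, Delta, Xia), (31, Lyra, Xia), (6, Vega, Quin), (7, Nova, Xia), (9, Beta, Quin)}
Selection sid ≥ 7: {(24, Atlas, Quin), (26, Argo, Xia), (27, Delta, Xia), (31, Lyra, Xia), (7, Nova, Xia), (9, Beta, Quin)}

{(24, Atlas, Quin), (26, Argo, Xia), (27, Delta, Xia), (31, Lyra, Xia), (7, Nova, Xia), (9, Beta, Quin)}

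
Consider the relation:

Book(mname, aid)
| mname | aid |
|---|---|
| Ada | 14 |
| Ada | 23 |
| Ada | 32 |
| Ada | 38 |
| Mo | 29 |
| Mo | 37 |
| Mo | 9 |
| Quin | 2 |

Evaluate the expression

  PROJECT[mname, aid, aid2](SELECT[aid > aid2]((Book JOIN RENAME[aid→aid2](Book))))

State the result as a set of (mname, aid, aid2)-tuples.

{(Ada, 23, 14), (Ada, 32, 14), (Ada, 32, 23), (Ada, 38, 14), (Ada, 38, 23), (Ada, 38, 32), (Mo, 29, 9), (Mo, 37, 29), (Mo, 37, 9)}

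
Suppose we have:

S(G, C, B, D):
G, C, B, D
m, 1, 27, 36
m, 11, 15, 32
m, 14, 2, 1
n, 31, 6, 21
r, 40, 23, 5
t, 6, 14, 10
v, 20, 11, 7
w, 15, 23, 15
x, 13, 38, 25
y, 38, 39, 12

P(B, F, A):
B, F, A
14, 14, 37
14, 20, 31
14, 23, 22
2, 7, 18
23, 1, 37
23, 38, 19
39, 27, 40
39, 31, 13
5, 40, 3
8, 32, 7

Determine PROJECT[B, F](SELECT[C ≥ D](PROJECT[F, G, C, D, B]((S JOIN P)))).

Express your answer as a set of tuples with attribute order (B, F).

S ⋈ P (natural join on B): {(m, 14, 2, 1, 7, 18), (r, 40, 23, 5, 1, 37), (r, 40, 23, 5, 38, 19), (t, 6, 14, 10, 14, 37), (t, 6, 14, 10, 20, 31), (t, 6, 14, 10, 23, 22), (w, 15, 23, 15, 1, 37), (w, 15, 23, 15, 38, 19), (y, 38, 39, 12, 27, 40), (y, 38, 39, 12, 31, 13)}
π_{F, G, C, D, B} gives {(1, r, 40, 5, 23), (1, w, 15, 15, 23), (14, t, 6, 10, 14), (20, t, 6, 10, 14), (23, t, 6, 10, 14), (27, y, 38, 12, 39), (31, y, 38, 12, 39), (38, r, 40, 5, 23), (38, w, 15, 15, 23), (7, m, 14, 1, 2)}.
Selection C ≥ D: {(1, r, 40, 5, 23), (1, w, 15, 15, 23), (27, y, 38, 12, 39), (31, y, 38, 12, 39), (38, r, 40, 5, 23), (38, w, 15, 15, 23), (7, m, 14, 1, 2)}
π_{B, F} gives {(2, 7), (23, 1), (23, 38), (39, 27), (39, 31)} (2 duplicate(s) eliminated).

{(2, 7), (23, 1), (23, 38), (39, 27), (39, 31)}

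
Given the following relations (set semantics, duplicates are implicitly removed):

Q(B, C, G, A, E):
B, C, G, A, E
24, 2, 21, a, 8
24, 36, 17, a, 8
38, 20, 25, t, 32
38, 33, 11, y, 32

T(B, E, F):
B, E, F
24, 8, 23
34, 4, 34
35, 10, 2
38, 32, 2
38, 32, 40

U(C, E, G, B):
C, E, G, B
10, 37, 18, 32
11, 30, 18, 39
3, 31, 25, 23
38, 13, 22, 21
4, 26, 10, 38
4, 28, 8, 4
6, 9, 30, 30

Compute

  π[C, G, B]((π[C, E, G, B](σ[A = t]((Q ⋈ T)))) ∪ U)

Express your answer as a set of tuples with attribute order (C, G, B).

{(10, 18, 32), (11, 18, 39), (20, 25, 38), (3, 25, 23), (38, 22, 21), (4, 10, 38), (4, 8, 4), (6, 30, 30)}

Natural join on B, E: {(24, 2, 21, a, 8, 23), (24, 36, 17, a, 8, 23), (38, 20, 25, t, 32, 2), (38, 20, 25, t, 32, 40), (38, 33, 11, y, 32, 2), (38, 33, 11, y, 32, 40)}
Selection A = t: {(38, 20, 25, t, 32, 2), (38, 20, 25, t, 32, 40)}
π_{C, E, G, B} gives {(20, 32, 25, 38)} (1 duplicate(s) eliminated).
Set union of the two operands is {(10, 37, 18, 32), (11, 30, 18, 39), (20, 32, 25, 38), (3, 31, 25, 23), (38, 13, 22, 21), (4, 26, 10, 38), (4, 28, 8, 4), (6, 9, 30, 30)}.
π_{C, G, B} gives {(10, 18, 32), (11, 18, 39), (20, 25, 38), (3, 25, 23), (38, 22, 21), (4, 10, 38), (4, 8, 4), (6, 30, 30)}.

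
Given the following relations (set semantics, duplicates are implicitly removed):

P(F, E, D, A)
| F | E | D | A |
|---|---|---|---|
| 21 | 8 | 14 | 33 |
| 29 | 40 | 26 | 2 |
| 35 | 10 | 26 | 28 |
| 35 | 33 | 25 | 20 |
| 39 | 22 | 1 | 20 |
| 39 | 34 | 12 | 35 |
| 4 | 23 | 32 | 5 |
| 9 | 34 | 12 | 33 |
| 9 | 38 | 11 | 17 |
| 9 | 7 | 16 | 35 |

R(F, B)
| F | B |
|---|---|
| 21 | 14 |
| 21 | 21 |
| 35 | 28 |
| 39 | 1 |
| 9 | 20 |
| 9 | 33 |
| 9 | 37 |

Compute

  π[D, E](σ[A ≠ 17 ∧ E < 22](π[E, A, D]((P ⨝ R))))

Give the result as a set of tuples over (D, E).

Natural join on F: {(21, 8, 14, 33, 14), (21, 8, 14, 33, 21), (35, 10, 26, 28, 28), (35, 33, 25, 20, 28), (39, 22, 1, 20, 1), (39, 34, 12, 35, 1), (9, 34, 12, 33, 20), (9, 34, 12, 33, 33), (9, 34, 12, 33, 37), (9, 38, 11, 17, 20), (9, 38, 11, 17, 33), (9, 38, 11, 17, 37), (9, 7, 16, 35, 20), (9, 7, 16, 35, 33), (9, 7, 16, 35, 37)}
π[E, A, D]: project onto (E, A, D) (7 duplicate(s) eliminated) → {(10, 28, 26), (22, 20, 1), (33, 20, 25), (34, 33, 12), (34, 35, 12), (38, 17, 11), (7, 35, 16), (8, 33, 14)}
Filtering on A ≠ 17 ∧ E < 22 leaves {(10, 28, 26), (7, 35, 16), (8, 33, 14)}.
π[D, E]: project onto (D, E) → {(14, 8), (16, 7), (26, 10)}

{(14, 8), (16, 7), (26, 10)}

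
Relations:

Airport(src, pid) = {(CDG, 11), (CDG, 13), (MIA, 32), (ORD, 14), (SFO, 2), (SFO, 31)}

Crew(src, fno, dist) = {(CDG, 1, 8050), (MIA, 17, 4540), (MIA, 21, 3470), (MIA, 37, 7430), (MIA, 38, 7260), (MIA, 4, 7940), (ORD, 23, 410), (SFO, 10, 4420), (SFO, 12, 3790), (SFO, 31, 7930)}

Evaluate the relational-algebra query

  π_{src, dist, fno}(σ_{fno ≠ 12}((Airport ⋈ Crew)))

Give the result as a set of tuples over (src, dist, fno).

{(CDG, 8050, 1), (MIA, 3470, 21), (MIA, 4540, 17), (MIA, 7260, 38), (MIA, 7430, 37), (MIA, 7940, 4), (ORD, 410, 23), (SFO, 4420, 10), (SFO, 7930, 31)}

Natural join on src: {(CDG, 11, 1, 8050), (CDG, 13, 1, 8050), (MIA, 32, 17, 4540), (MIA, 32, 21, 3470), (MIA, 32, 37, 7430), (MIA, 32, 38, 7260), (MIA, 32, 4, 7940), (ORD, 14, 23, 410), (SFO, 2, 10, 4420), (SFO, 2, 12, 3790), (SFO, 2, 31, 7930), (SFO, 31, 10, 4420), (SFO, 31, 12, 3790), (SFO, 31, 31, 7930)}
σ[fno ≠ 12]: keep tuples satisfying fno ≠ 12 → {(CDG, 11, 1, 8050), (CDG, 13, 1, 8050), (MIA, 32, 17, 4540), (MIA, 32, 21, 3470), (MIA, 32, 37, 7430), (MIA, 32, 38, 7260), (MIA, 32, 4, 7940), (ORD, 14, 23, 410), (SFO, 2, 10, 4420), (SFO, 2, 31, 7930), (SFO, 31, 10, 4420), (SFO, 31, 31, 7930)}
Keep only column(s) src, dist, fno (3 duplicate(s) eliminated): {(CDG, 8050, 1), (MIA, 3470, 21), (MIA, 4540, 17), (MIA, 7260, 38), (MIA, 7430, 37), (MIA, 7940, 4), (ORD, 410, 23), (SFO, 4420, 10), (SFO, 7930, 31)}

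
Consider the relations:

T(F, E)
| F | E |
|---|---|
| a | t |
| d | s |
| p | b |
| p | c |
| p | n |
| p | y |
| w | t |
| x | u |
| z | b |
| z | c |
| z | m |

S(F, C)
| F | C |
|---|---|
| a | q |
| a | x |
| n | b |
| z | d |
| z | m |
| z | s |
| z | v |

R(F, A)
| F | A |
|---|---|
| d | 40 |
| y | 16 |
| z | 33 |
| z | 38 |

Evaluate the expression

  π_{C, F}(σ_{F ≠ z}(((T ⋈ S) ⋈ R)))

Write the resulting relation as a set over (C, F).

{}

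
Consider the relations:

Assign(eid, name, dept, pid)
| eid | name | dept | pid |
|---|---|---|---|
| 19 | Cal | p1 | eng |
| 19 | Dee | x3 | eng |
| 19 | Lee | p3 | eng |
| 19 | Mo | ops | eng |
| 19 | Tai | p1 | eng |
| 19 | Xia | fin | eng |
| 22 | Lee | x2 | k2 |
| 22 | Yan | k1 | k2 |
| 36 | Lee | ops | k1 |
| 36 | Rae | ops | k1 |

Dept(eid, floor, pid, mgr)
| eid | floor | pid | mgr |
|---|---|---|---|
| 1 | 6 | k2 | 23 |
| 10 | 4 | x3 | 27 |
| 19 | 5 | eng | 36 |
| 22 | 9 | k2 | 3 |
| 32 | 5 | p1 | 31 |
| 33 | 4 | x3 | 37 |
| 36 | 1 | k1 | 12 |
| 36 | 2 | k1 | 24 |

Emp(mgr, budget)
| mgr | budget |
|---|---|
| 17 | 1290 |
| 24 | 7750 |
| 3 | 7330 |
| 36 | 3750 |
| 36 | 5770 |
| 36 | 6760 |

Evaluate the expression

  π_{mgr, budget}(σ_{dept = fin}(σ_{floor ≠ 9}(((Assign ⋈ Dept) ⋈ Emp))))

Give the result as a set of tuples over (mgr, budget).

Natural join on eid, pid: {(19, Cal, p1, eng, 5, 36), (19, Dee, x3, eng, 5, 36), (19, Lee, p3, eng, 5, 36), (19, Mo, ops, eng, 5, 36), (19, Tai, p1, eng, 5, 36), (19, Xia, fin, eng, 5, 36), (22, Lee, x2, k2, 9, 3), (22, Yan, k1, k2, 9, 3), (36, Lee, ops, k1, 1, 12), (36, Lee, ops, k1, 2, 24), (36, Rae, ops, k1, 1, 12), (36, Rae, ops, k1, 2, 24)}
Natural join on mgr: {(19, Cal, p1, eng, 5, 36, 3750), (19, Cal, p1, eng, 5, 36, 5770), (19, Cal, p1, eng, 5, 36, 6760), (19, Dee, x3, eng, 5, 36, 3750), (19, Dee, x3, eng, 5, 36, 5770), (19, Dee, x3, eng, 5, 36, 6760), (19, Lee, p3, eng, 5, 36, 3750), (19, Lee, p3, eng, 5, 36, 5770), (19, Lee, p3, eng, 5, 36, 6760), (19, Mo, ops, eng, 5, 36, 3750), (19, Mo, ops, eng, 5, 36, 5770), (19, Mo, ops, eng, 5, 36, 6760), (19, Tai, p1, eng, 5, 36, 3750), (19, Tai, p1, eng, 5, 36, 5770), (19, Tai, p1, eng, 5, 36, 6760), (19, Xia, fin, eng, 5, 36, 3750), (19, Xia, fin, eng, 5, 36, 5770), (19, Xia, fin, eng, 5, 36, 6760), (22, Lee, x2, k2, 9, 3, 7330), (22, Yan, k1, k2, 9, 3, 7330), (36, Lee, ops, k1, 2, 24, 7750), (36, Rae, ops, k1, 2, 24, 7750)}
Selection floor ≠ 9: {(19, Cal, p1, eng, 5, 36, 3750), (19, Cal, p1, eng, 5, 36, 5770), (19, Cal, p1, eng, 5, 36, 6760), (19, Dee, x3, eng, 5, 36, 3750), (19, Dee, x3, eng, 5, 36, 5770), (19, Dee, x3, eng, 5, 36, 6760), (19, Lee, p3, eng, 5, 36, 3750), (19, Lee, p3, eng, 5, 36, 5770), (19, Lee, p3, eng, 5, 36, 6760), (19, Mo, ops, eng, 5, 36, 3750), (19, Mo, ops, eng, 5, 36, 5770), (19, Mo, ops, eng, 5, 36, 6760), (19, Tai, p1, eng, 5, 36, 3750), (19, Tai, p1, eng, 5, 36, 5770), (19, Tai, p1, eng, 5, 36, 6760), (19, Xia, fin, eng, 5, 36, 3750), (19, Xia, fin, eng, 5, 36, 5770), (19, Xia, fin, eng, 5, 36, 6760), (36, Lee, ops, k1, 2, 24, 7750), (36, Rae, ops, k1, 2, 24, 7750)}
Selection dept = fin: {(19, Xia, fin, eng, 5, 36, 3750), (19, Xia, fin, eng, 5, 36, 5770), (19, Xia, fin, eng, 5, 36, 6760)}
Projecting to mgr, budget: {(36, 3750), (36, 5770), (36, 6760)}

{(36, 3750), (36, 5770), (36, 6760)}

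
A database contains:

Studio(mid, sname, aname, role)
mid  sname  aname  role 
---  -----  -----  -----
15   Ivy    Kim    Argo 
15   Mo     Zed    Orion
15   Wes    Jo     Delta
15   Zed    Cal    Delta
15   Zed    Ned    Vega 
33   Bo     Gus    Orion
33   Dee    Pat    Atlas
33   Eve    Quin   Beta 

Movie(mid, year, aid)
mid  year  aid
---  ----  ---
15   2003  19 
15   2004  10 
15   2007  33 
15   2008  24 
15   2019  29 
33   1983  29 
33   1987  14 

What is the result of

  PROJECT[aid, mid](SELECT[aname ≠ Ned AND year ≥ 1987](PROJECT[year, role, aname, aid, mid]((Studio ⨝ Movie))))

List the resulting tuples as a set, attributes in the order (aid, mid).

Natural join on mid: {(15, Ivy, Kim, Argo, 2003, 19), (15, Ivy, Kim, Argo, 2004, 10), (15, Ivy, Kim, Argo, 2007, 33), (15, Ivy, Kim, Argo, 2008, 24), (15, Ivy, Kim, Argo, 2019, 29), (15, Mo, Zed, Orion, 2003, 19), (15, Mo, Zed, Orion, 2004, 10), (15, Mo, Zed, Orion, 2007, 33), (15, Mo, Zed, Orion, 2008, 24), (15, Mo, Zed, Orion, 2019, 29), (15, Wes, Jo, Delta, 2003, 19), (15, Wes, Jo, Delta, 2004, 10), (15, Wes, Jo, Delta, 2007, 33), (15, Wes, Jo, Delta, 2008, 24), (15, Wes, Jo, Delta, 2019, 29), (15, Zed, Cal, Delta, 2003, 19), (15, Zed, Cal, Delta, 2004, 10), (15, Zed, Cal, Delta, 2007, 33), (15, Zed, Cal, Delta, 2008, 24), (15, Zed, Cal, Delta, 2019, 29), (15, Zed, Ned, Vega, 2003, 19), (15, Zed, Ned, Vega, 2004, 10), (15, Zed, Ned, Vega, 2007, 33), (15, Zed, Ned, Vega, 2008, 24), (15, Zed, Ned, Vega, 2019, 29), (33, Bo, Gus, Orion, 1983, 29), (33, Bo, Gus, Orion, 1987, 14), (33, Dee, Pat, Atlas, 1983, 29), (33, Dee, Pat, Atlas, 1987, 14), (33, Eve, Quin, Beta, 1983, 29), (33, Eve, Quin, Beta, 1987, 14)}
Projecting to year, role, aname, aid, mid: {(1983, Atlas, Pat, 29, 33), (1983, Beta, Quin, 29, 33), (1983, Orion, Gus, 29, 33), (1987, Atlas, Pat, 14, 33), (1987, Beta, Quin, 14, 33), (1987, Orion, Gus, 14, 33), (2003, Argo, Kim, 19, 15), (2003, Delta, Cal, 19, 15), (2003, Delta, Jo, 19, 15), (2003, Orion, Zed, 19, 15), (2003, Vega, Ned, 19, 15), (2004, Argo, Kim, 10, 15), (2004, Delta, Cal, 10, 15), (2004, Delta, Jo, 10, 15), (2004, Orion, Zed, 10, 15), (2004, Vega, Ned, 10, 15), (2007, Argo, Kim, 33, 15), (2007, Delta, Cal, 33, 15), (2007, Delta, Jo, 33, 15), (2007, Orion, Zed, 33, 15), (2007, Vega, Ned, 33, 15), (2008, Argo, Kim, 24, 15), (2008, Delta, Cal, 24, 15), (2008, Delta, Jo, 24, 15), (2008, Orion, Zed, 24, 15), (2008, Vega, Ned, 24, 15), (2019, Argo, Kim, 29, 15), (2019, Delta, Cal, 29, 15), (2019, Delta, Jo, 29, 15), (2019, Orion, Zed, 29, 15), (2019, Vega, Ned, 29, 15)}
Filtering on aname ≠ Ned AND year ≥ 1987 leaves {(1987, Atlas, Pat, 14, 33), (1987, Beta, Quin, 14, 33), (1987, Orion, Gus, 14, 33), (2003, Argo, Kim, 19, 15), (2003, Delta, Cal, 19, 15), (2003, Delta, Jo, 19, 15), (2003, Orion, Zed, 19, 15), (2004, Argo, Kim, 10, 15), (2004, Delta, Cal, 10, 15), (2004, Delta, Jo, 10, 15), (2004, Orion, Zed, 10, 15), (2007, Argo, Kim, 33, 15), (2007, Delta, Cal, 33, 15), (2007, Delta, Jo, 33, 15), (2007, Orion, Zed, 33, 15), (2008, Argo, Kim, 24, 15), (2008, Delta, Cal, 24, 15), (2008, Delta, Jo, 24, 15), (2008, Orion, Zed, 24, 15), (2019, Argo, Kim, 29, 15), (2019, Delta, Cal, 29, 15), (2019, Delta, Jo, 29, 15), (2019, Orion, Zed, 29, 15)}.
Projecting to aid, mid (17 duplicate(s) eliminated): {(10, 15), (14, 33), (19, 15), (24, 15), (29, 15), (33, 15)}

{(10, 15), (14, 33), (19, 15), (24, 15), (29, 15), (33, 15)}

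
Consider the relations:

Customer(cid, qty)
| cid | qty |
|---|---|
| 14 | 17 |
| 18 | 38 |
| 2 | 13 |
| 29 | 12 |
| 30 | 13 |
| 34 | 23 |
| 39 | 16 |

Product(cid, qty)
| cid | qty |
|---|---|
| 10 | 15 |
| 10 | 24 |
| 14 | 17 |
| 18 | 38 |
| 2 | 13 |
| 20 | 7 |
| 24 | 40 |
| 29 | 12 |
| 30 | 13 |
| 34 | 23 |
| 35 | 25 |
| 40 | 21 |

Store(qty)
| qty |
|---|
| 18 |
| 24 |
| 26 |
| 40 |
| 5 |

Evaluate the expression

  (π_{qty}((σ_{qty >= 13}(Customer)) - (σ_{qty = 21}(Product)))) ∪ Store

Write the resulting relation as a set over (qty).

{13, 16, 17, 18, 23, 24, 26, 38, 40, 5}

Apply σ_{qty >= 13}; surviving tuples: {(14, 17), (18, 38), (2, 13), (30, 13), (34, 23), (39, 16)}
Apply σ_{qty = 21}; surviving tuples: {(40, 21)}
Set difference of the two operands is {(14, 17), (18, 38), (2, 13), (30, 13), (34, 23), (39, 16)}.
π[qty]: project onto (qty) (1 duplicate(s) eliminated) → {13, 16, 17, 23, 38}
Set union of the two operands is {13, 16, 17, 18, 23, 24, 26, 38, 40, 5}.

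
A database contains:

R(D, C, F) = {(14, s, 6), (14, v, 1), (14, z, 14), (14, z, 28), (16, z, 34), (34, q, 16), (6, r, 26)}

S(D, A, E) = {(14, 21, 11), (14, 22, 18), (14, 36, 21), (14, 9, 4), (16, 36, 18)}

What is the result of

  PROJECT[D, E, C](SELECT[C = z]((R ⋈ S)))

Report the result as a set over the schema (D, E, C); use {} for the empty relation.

{(14, 11, z), (14, 18, z), (14, 21, z), (14, 4, z), (16, 18, z)}

Joining R and S on D yields {(14, s, 6, 21, 11), (14, s, 6, 22, 18), (14, s, 6, 36, 21), (14, s, 6, 9, 4), (14, v, 1, 21, 11), (14, v, 1, 22, 18), (14, v, 1, 36, 21), (14, v, 1, 9, 4), (14, z, 14, 21, 11), (14, z, 14, 22, 18), (14, z, 14, 36, 21), (14, z, 14, 9, 4), (14, z, 28, 21, 11), (14, z, 28, 22, 18), (14, z, 28, 36, 21), (14, z, 28, 9, 4), (16, z, 34, 36, 18)}.
Selection C = z: {(14, z, 14, 21, 11), (14, z, 14, 22, 18), (14, z, 14, 36, 21), (14, z, 14, 9, 4), (14, z, 28, 21, 11), (14, z, 28, 22, 18), (14, z, 28, 36, 21), (14, z, 28, 9, 4), (16, z, 34, 36, 18)}
Projecting to D, E, C (4 duplicate(s) eliminated): {(14, 11, z), (14, 18, z), (14, 21, z), (14, 4, z), (16, 18, z)}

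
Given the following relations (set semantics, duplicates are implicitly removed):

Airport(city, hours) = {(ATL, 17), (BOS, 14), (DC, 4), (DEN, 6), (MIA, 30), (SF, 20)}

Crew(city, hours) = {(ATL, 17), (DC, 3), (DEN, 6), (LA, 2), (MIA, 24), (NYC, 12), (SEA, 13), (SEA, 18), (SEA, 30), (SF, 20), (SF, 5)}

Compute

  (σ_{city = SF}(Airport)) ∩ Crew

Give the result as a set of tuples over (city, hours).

{(SF, 20)}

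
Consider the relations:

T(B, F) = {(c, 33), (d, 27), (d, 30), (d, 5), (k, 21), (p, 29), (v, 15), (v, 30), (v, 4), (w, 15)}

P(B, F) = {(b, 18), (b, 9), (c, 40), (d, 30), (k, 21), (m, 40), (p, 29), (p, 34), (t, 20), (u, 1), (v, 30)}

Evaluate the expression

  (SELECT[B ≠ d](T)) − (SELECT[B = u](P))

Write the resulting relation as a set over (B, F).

Selection B ≠ d: {(c, 33), (k, 21), (p, 29), (v, 15), (v, 30), (v, 4), (w, 15)}
Selection B = u: {(u, 1)}
Difference: {(c, 33), (k, 21), (p, 29), (v, 15), (v, 30), (v, 4), (w, 15)} with {(u, 1)} → {(c, 33), (k, 21), (p, 29), (v, 15), (v, 30), (v, 4), (w, 15)}

{(c, 33), (k, 21), (p, 29), (v, 15), (v, 30), (v, 4), (w, 15)}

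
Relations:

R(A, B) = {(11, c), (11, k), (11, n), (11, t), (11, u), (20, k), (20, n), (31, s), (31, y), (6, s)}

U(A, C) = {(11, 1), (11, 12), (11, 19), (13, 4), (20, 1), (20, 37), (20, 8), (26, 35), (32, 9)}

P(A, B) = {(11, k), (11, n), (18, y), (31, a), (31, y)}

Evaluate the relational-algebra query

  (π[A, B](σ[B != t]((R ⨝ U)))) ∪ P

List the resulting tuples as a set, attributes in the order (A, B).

{(11, c), (11, k), (11, n), (11, u), (18, y), (20, k), (20, n), (31, a), (31, y)}

Natural join on A: {(11, c, 1), (11, c, 12), (11, c, 19), (11, k, 1), (11, k, 12), (11, k, 19), (11, n, 1), (11, n, 12), (11, n, 19), (11, t, 1), (11, t, 12), (11, t, 19), (11, u, 1), (11, u, 12), (11, u, 19), (20, k, 1), (20, k, 37), (20, k, 8), (20, n, 1), (20, n, 37), (20, n, 8)}
σ[B != t]: keep tuples satisfying B != t → {(11, c, 1), (11, c, 12), (11, c, 19), (11, k, 1), (11, k, 12), (11, k, 19), (11, n, 1), (11, n, 12), (11, n, 19), (11, u, 1), (11, u, 12), (11, u, 19), (20, k, 1), (20, k, 37), (20, k, 8), (20, n, 1), (20, n, 37), (20, n, 8)}
π[A, B]: project onto (A, B) (12 duplicate(s) eliminated) → {(11, c), (11, k), (11, n), (11, u), (20, k), (20, n)}
Union: {(11, c), (11, k), (11, n), (11, u), (20, k), (20, n)} with {(11, k), (11, n), (18, y), (31, a), (31, y)} → {(11, c), (11, k), (11, n), (11, u), (18, y), (20, k), (20, n), (31, a), (31, y)}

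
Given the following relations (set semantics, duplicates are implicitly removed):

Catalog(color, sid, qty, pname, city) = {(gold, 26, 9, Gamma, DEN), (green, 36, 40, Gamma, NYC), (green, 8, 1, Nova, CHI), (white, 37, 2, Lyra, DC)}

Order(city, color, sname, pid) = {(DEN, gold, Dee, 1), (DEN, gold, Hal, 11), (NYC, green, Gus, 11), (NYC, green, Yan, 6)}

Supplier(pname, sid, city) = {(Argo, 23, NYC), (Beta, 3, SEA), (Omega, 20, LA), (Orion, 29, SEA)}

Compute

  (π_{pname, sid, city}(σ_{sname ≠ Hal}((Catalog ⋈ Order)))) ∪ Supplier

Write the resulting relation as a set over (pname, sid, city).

Natural join on color, city: {(gold, 26, 9, Gamma, DEN, Dee, 1), (gold, 26, 9, Gamma, DEN, Hal, 11), (green, 36, 40, Gamma, NYC, Gus, 11), (green, 36, 40, Gamma, NYC, Yan, 6)}
Filtering on sname ≠ Hal leaves {(gold, 26, 9, Gamma, DEN, Dee, 1), (green, 36, 40, Gamma, NYC, Gus, 11), (green, 36, 40, Gamma, NYC, Yan, 6)}.
π_{pname, sid, city} gives {(Gamma, 26, DEN), (Gamma, 36, NYC)} (1 duplicate(s) eliminated).
Taking the union: {(Argo, 23, NYC), (Beta, 3, SEA), (Gamma, 26, DEN), (Gamma, 36, NYC), (Omega, 20, LA), (Orion, 29, SEA)}

{(Argo, 23, NYC), (Beta, 3, SEA), (Gamma, 26, DEN), (Gamma, 36, NYC), (Omega, 20, LA), (Orion, 29, SEA)}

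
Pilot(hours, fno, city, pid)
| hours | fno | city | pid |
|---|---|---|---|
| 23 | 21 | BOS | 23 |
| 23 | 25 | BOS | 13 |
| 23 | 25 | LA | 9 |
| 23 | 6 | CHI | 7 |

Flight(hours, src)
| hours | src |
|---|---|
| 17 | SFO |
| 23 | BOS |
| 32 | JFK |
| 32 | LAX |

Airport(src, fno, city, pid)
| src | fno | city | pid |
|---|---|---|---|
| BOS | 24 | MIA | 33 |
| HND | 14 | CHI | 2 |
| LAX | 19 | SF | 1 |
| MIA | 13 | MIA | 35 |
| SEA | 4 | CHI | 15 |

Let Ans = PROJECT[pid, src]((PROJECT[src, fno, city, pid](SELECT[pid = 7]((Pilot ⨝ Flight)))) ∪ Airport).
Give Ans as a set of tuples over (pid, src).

Joining Pilot and Flight on hours yields {(23, 21, BOS, 23, BOS), (23, 25, BOS, 13, BOS), (23, 25, LA, 9, BOS), (23, 6, CHI, 7, BOS)}.
Filtering on pid = 7 leaves {(23, 6, CHI, 7, BOS)}.
Projecting to src, fno, city, pid: {(BOS, 6, CHI, 7)}
Union: {(BOS, 6, CHI, 7)} with {(BOS, 24, MIA, 33), (HND, 14, CHI, 2), (LAX, 19, SF, 1), (MIA, 13, MIA, 35), (SEA, 4, CHI, 15)} → {(BOS, 24, MIA, 33), (BOS, 6, CHI, 7), (HND, 14, CHI, 2), (LAX, 19, SF, 1), (MIA, 13, MIA, 35), (SEA, 4, CHI, 15)}
Projecting to pid, src: {(1, LAX), (15, SEA), (2, HND), (33, BOS), (35, MIA), (7, BOS)}

{(1, LAX), (15, SEA), (2, HND), (33, BOS), (35, MIA), (7, BOS)}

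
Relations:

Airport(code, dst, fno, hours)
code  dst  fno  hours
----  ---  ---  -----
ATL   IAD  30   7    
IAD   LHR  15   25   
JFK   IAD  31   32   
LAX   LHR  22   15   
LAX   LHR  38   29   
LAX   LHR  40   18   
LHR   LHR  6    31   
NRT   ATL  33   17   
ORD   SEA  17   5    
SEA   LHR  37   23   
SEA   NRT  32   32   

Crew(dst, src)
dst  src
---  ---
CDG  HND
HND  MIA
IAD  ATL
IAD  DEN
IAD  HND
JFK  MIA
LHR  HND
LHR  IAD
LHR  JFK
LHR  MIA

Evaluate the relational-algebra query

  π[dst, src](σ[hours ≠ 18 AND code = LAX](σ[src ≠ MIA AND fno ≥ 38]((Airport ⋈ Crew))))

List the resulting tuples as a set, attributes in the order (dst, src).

{(LHR, HND), (LHR, IAD), (LHR, JFK)}

Natural join on dst: {(ATL, IAD, 30, 7, ATL), (ATL, IAD, 30, 7, DEN), (ATL, IAD, 30, 7, HND), (IAD, LHR, 15, 25, HND), (IAD, LHR, 15, 25, IAD), (IAD, LHR, 15, 25, JFK), (IAD, LHR, 15, 25, MIA), (JFK, IAD, 31, 32, ATL), (JFK, IAD, 31, 32, DEN), (JFK, IAD, 31, 32, HND), (LAX, LHR, 22, 15, HND), (LAX, LHR, 22, 15, IAD), (LAX, LHR, 22, 15, JFK), (LAX, LHR, 22, 15, MIA), (LAX, LHR, 38, 29, HND), (LAX, LHR, 38, 29, IAD), (LAX, LHR, 38, 29, JFK), (LAX, LHR, 38, 29, MIA), (LAX, LHR, 40, 18, HND), (LAX, LHR, 40, 18, IAD), (LAX, LHR, 40, 18, JFK), (LAX, LHR, 40, 18, MIA), (LHR, LHR, 6, 31, HND), (LHR, LHR, 6, 31, IAD), (LHR, LHR, 6, 31, JFK), (LHR, LHR, 6, 31, MIA), (SEA, LHR, 37, 23, HND), (SEA, LHR, 37, 23, IAD), (SEA, LHR, 37, 23, JFK), (SEA, LHR, 37, 23, MIA)}
Apply σ_{src ≠ MIA AND fno ≥ 38}; surviving tuples: {(LAX, LHR, 38, 29, HND), (LAX, LHR, 38, 29, IAD), (LAX, LHR, 38, 29, JFK), (LAX, LHR, 40, 18, HND), (LAX, LHR, 40, 18, IAD), (LAX, LHR, 40, 18, JFK)}
Apply σ_{hours ≠ 18 AND code = LAX}; surviving tuples: {(LAX, LHR, 38, 29, HND), (LAX, LHR, 38, 29, IAD), (LAX, LHR, 38, 29, JFK)}
π[dst, src]: project onto (dst, src) → {(LHR, HND), (LHR, IAD), (LHR, JFK)}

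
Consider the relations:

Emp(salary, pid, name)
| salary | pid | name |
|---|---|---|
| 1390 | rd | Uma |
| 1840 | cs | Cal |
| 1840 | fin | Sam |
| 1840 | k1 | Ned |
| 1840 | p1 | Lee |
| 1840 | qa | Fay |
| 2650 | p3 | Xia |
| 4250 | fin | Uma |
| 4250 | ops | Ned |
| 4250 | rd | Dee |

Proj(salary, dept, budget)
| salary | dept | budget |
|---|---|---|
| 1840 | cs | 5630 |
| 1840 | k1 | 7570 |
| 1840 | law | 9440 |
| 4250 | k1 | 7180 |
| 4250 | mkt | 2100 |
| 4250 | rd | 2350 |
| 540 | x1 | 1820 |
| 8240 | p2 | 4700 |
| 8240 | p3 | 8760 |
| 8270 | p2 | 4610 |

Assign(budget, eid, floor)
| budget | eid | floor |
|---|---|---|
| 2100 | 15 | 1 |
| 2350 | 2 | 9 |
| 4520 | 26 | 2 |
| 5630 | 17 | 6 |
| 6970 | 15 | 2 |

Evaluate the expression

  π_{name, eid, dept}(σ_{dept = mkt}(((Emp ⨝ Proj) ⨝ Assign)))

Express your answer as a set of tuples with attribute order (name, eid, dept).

Emp ⋈ Proj (natural join on salary): {(1840, cs, Cal, cs, 5630), (1840, cs, Cal, k1, 7570), (1840, cs, Cal, law, 9440), (1840, fin, Sam, cs, 5630), (1840, fin, Sam, k1, 7570), (1840, fin, Sam, law, 9440), (1840, k1, Ned, cs, 5630), (1840, k1, Ned, k1, 7570), (1840, k1, Ned, law, 9440), (1840, p1, Lee, cs, 5630), (1840, p1, Lee, k1, 7570), (1840, p1, Lee, law, 9440), (1840, qa, Fay, cs, 5630), (1840, qa, Fay, k1, 7570), (1840, qa, Fay, law, 9440), (4250, fin, Uma, k1, 7180), (4250, fin, Uma, mkt, 2100), (4250, fin, Uma, rd, 2350), (4250, ops, Ned, k1, 7180), (4250, ops, Ned, mkt, 2100), (4250, ops, Ned, rd, 2350), (4250, rd, Dee, k1, 7180), (4250, rd, Dee, mkt, 2100), (4250, rd, Dee, rd, 2350)}
(Emp ⨝ Proj) ⋈ Assign (natural join on budget): {(1840, cs, Cal, cs, 5630, 17, 6), (1840, fin, Sam, cs, 5630, 17, 6), (1840, k1, Ned, cs, 5630, 17, 6), (1840, p1, Lee, cs, 5630, 17, 6), (1840, qa, Fay, cs, 5630, 17, 6), (4250, fin, Uma, mkt, 2100, 15, 1), (4250, fin, Uma, rd, 2350, 2, 9), (4250, ops, Ned, mkt, 2100, 15, 1), (4250, ops, Ned, rd, 2350, 2, 9), (4250, rd, Dee, mkt, 2100, 15, 1), (4250, rd, Dee, rd, 2350, 2, 9)}
σ[dept = mkt]: keep tuples satisfying dept = mkt → {(4250, fin, Uma, mkt, 2100, 15, 1), (4250, ops, Ned, mkt, 2100, 15, 1), (4250, rd, Dee, mkt, 2100, 15, 1)}
π_{name, eid, dept} gives {(Dee, 15, mkt), (Ned, 15, mkt), (Uma, 15, mkt)}.

{(Dee, 15, mkt), (Ned, 15, mkt), (Uma, 15, mkt)}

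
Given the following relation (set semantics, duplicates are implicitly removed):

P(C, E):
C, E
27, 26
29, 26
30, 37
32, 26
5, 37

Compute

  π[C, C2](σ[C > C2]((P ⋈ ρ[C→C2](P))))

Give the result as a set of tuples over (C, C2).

ρ[C→C2]: schema becomes (C2, E); tuples unchanged.
P ⋈ ρ[C→C2](P) (natural join on E): {(27, 26, 27), (27, 26, 29), (27, 26, 32), (29, 26, 27), (29, 26, 29), (29, 26, 32), (30, 37, 30), (30, 37, 5), (32, 26, 27), (32, 26, 29), (32, 26, 32), (5, 37, 30), (5, 37, 5)}
Apply σ_{C > C2}; surviving tuples: {(29, 26, 27), (30, 37, 5), (32, 26, 27), (32, 26, 29)}
π_{C, C2} gives {(29, 27), (30, 5), (32, 27), (32, 29)}.

{(29, 27), (30, 5), (32, 27), (32, 29)}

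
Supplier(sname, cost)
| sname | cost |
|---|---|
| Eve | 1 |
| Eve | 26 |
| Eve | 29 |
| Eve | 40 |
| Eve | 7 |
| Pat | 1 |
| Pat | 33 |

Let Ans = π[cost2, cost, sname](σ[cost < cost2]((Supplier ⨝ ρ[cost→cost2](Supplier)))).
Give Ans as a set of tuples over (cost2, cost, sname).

{(26, 1, Eve), (26, 7, Eve), (29, 1, Eve), (29, 26, Eve), (29, 7, Eve), (33, 1, Pat), (40, 1, Eve), (40, 26, Eve), (40, 29, Eve), (40, 7, Eve), (7, 1, Eve)}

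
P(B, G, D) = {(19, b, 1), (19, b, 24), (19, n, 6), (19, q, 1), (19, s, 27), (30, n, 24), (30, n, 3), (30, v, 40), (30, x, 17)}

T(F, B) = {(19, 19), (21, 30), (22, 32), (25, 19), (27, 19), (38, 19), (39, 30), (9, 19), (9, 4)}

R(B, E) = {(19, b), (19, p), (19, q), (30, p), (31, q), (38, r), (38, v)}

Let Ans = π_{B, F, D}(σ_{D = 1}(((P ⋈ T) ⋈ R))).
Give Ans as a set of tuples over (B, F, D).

{(19, 19, 1), (19, 25, 1), (19, 27, 1), (19, 38, 1), (19, 9, 1)}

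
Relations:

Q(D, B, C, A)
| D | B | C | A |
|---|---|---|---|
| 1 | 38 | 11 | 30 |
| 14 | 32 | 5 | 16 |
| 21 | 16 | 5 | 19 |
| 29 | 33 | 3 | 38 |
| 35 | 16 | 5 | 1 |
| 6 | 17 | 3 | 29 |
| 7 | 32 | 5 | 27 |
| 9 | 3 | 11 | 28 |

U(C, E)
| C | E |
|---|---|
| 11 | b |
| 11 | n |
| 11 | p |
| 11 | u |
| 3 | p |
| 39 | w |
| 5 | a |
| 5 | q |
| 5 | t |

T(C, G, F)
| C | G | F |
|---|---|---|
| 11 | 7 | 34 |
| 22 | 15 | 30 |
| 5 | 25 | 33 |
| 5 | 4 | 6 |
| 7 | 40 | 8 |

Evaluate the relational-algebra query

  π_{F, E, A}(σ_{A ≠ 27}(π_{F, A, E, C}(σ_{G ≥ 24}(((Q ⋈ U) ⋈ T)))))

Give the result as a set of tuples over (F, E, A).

{(33, a, 1), (33, a, 16), (33, a, 19), (33, q, 1), (33, q, 16), (33, q, 19), (33, t, 1), (33, t, 16), (33, t, 19)}

Joining Q and U on C yields {(1, 38, 11, 30, b), (1, 38, 11, 30, n), (1, 38, 11, 30, p), (1, 38, 11, 30, u), (14, 32, 5, 16, a), (14, 32, 5, 16, q), (14, 32, 5, 16, t), (21, 16, 5, 19, a), (21, 16, 5, 19, q), (21, 16, 5, 19, t), (29, 33, 3, 38, p), (35, 16, 5, 1, a), (35, 16, 5, 1, q), (35, 16, 5, 1, t), (6, 17, 3, 29, p), (7, 32, 5, 27, a), (7, 32, 5, 27, q), (7, 32, 5, 27, t), (9, 3, 11, 28, b), (9, 3, 11, 28, n), (9, 3, 11, 28, p), (9, 3, 11, 28, u)}.
Joining (Q ⋈ U) and T on C yields {(1, 38, 11, 30, b, 7, 34), (1, 38, 11, 30, n, 7, 34), (1, 38, 11, 30, p, 7, 34), (1, 38, 11, 30, u, 7, 34), (14, 32, 5, 16, a, 25, 33), (14, 32, 5, 16, a, 4, 6), (14, 32, 5, 16, q, 25, 33), (14, 32, 5, 16, q, 4, 6), (14, 32, 5, 16, t, 25, 33), (14, 32, 5, 16, t, 4, 6), (21, 16, 5, 19, a, 25, 33), (21, 16, 5, 19, a, 4, 6), (21, 16, 5, 19, q, 25, 33), (21, 16, 5, 19, q, 4, 6), (21, 16, 5, 19, t, 25, 33), (21, 16, 5, 19, t, 4, 6), (35, 16, 5, 1, a, 25, 33), (35, 16, 5, 1, a, 4, 6), (35, 16, 5, 1, q, 25, 33), (35, 16, 5, 1, q, 4, 6), (35, 16, 5, 1, t, 25, 33), (35, 16, 5, 1, t, 4, 6), (7, 32, 5, 27, a, 25, 33), (7, 32, 5, 27, a, 4, 6), (7, 32, 5, 27, q, 25, 33), (7, 32, 5, 27, q, 4, 6), (7, 32, 5, 27, t, 25, 33), (7, 32, 5, 27, t, 4, 6), (9, 3, 11, 28, b, 7, 34), (9, 3, 11, 28, n, 7, 34), (9, 3, 11, 28, p, 7, 34), (9, 3, 11, 28, u, 7, 34)}.
σ[G ≥ 24]: keep tuples satisfying G ≥ 24 → {(14, 32, 5, 16, a, 25, 33), (14, 32, 5, 16, q, 25, 33), (14, 32, 5, 16, t, 25, 33), (21, 16, 5, 19, a, 25, 33), (21, 16, 5, 19, q, 25, 33), (21, 16, 5, 19, t, 25, 33), (35, 16, 5, 1, a, 25, 33), (35, 16, 5, 1, q, 25, 33), (35, 16, 5, 1, t, 25, 33), (7, 32, 5, 27, a, 25, 33), (7, 32, 5, 27, q, 25, 33), (7, 32, 5, 27, t, 25, 33)}
π_{F, A, E, C} gives {(33, 1, a, 5), (33, 1, q, 5), (33, 1, t, 5), (33, 16, a, 5), (33, 16, q, 5), (33, 16, t, 5), (33, 19, a, 5), (33, 19, q, 5), (33, 19, t, 5), (33, 27, a, 5), (33, 27, q, 5), (33, 27, t, 5)}.
σ[A ≠ 27]: keep tuples satisfying A ≠ 27 → {(33, 1, a, 5), (33, 1, q, 5), (33, 1, t, 5), (33, 16, a, 5), (33, 16, q, 5), (33, 16, t, 5), (33, 19, a, 5), (33, 19, q, 5), (33, 19, t, 5)}
π_{F, E, A} gives {(33, a, 1), (33, a, 16), (33, a, 19), (33, q, 1), (33, q, 16), (33, q, 19), (33, t, 1), (33, t, 16), (33, t, 19)}.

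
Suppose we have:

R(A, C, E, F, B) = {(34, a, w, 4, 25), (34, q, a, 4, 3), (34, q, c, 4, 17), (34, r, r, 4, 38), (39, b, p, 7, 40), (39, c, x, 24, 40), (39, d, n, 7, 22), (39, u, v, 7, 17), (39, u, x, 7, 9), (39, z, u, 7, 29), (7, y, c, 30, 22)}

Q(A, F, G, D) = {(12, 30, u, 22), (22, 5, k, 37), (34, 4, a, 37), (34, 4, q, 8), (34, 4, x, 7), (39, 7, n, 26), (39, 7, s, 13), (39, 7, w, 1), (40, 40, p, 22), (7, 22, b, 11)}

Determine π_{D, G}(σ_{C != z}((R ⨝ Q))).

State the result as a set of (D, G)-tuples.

{(1, w), (13, s), (26, n), (37, a), (7, x), (8, q)}

Joining R and Q on A, F yields {(34, a, w, 4, 25, a, 37), (34, a, w, 4, 25, q, 8), (34, a, w, 4, 25, x, 7), (34, q, a, 4, 3, a, 37), (34, q, a, 4, 3, q, 8), (34, q, a, 4, 3, x, 7), (34, q, c, 4, 17, a, 37), (34, q, c, 4, 17, q, 8), (34, q, c, 4, 17, x, 7), (34, r, r, 4, 38, a, 37), (34, r, r, 4, 38, q, 8), (34, r, r, 4, 38, x, 7), (39, b, p, 7, 40, n, 26), (39, b, p, 7, 40, s, 13), (39, b, p, 7, 40, w, 1), (39, d, n, 7, 22, n, 26), (39, d, n, 7, 22, s, 13), (39, d, n, 7, 22, w, 1), (39, u, v, 7, 17, n, 26), (39, u, v, 7, 17, s, 13), (39, u, v, 7, 17, w, 1), (39, u, x, 7, 9, n, 26), (39, u, x, 7, 9, s, 13), (39, u, x, 7, 9, w, 1), (39, z, u, 7, 29, n, 26), (39, z, u, 7, 29, s, 13), (39, z, u, 7, 29, w, 1)}.
Selection C != z: {(34, a, w, 4, 25, a, 37), (34, a, w, 4, 25, q, 8), (34, a, w, 4, 25, x, 7), (34, q, a, 4, 3, a, 37), (34, q, a, 4, 3, q, 8), (34, q, a, 4, 3, x, 7), (34, q, c, 4, 17, a, 37), (34, q, c, 4, 17, q, 8), (34, q, c, 4, 17, x, 7), (34, r, r, 4, 38, a, 37), (34, r, r, 4, 38, q, 8), (34, r, r, 4, 38, x, 7), (39, b, p, 7, 40, n, 26), (39, b, p, 7, 40, s, 13), (39, b, p, 7, 40, w, 1), (39, d, n, 7, 22, n, 26), (39, d, n, 7, 22, s, 13), (39, d, n, 7, 22, w, 1), (39, u, v, 7, 17, n, 26), (39, u, v, 7, 17, s, 13), (39, u, v, 7, 17, w, 1), (39, u, x, 7, 9, n, 26), (39, u, x, 7, 9, s, 13), (39, u, x, 7, 9, w, 1)}
π_{D, G} gives {(1, w), (13, s), (26, n), (37, a), (7, x), (8, q)} (18 duplicate(s) eliminated).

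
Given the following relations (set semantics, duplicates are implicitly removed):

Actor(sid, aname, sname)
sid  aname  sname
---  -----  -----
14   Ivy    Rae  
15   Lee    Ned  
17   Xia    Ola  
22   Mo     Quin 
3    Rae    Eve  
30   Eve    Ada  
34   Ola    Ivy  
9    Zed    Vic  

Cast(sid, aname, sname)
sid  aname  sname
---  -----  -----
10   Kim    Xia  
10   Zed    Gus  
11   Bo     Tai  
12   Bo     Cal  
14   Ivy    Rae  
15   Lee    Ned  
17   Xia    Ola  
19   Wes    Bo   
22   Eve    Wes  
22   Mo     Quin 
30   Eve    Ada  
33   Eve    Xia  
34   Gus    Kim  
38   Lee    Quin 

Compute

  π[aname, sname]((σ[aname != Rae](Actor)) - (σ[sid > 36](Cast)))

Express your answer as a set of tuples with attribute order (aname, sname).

{(Eve, Ada), (Ivy, Rae), (Lee, Ned), (Mo, Quin), (Ola, Ivy), (Xia, Ola), (Zed, Vic)}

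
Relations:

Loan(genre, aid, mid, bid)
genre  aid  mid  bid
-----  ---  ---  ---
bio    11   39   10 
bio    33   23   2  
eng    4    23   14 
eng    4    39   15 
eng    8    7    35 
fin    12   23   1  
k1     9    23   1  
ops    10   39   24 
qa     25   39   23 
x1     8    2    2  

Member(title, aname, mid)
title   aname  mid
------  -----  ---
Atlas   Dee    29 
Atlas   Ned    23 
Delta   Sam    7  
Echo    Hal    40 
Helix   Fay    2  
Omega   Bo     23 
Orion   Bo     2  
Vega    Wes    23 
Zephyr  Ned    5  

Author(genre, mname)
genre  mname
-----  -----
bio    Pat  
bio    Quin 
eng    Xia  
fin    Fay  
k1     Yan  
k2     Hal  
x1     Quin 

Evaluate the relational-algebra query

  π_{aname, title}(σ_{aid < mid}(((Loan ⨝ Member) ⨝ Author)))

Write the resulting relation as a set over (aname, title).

{(Bo, Omega), (Ned, Atlas), (Wes, Vega)}

Loan ⋈ Member (natural join on mid): {(bio, 33, 23, 2, Atlas, Ned), (bio, 33, 23, 2, Omega, Bo), (bio, 33, 23, 2, Vega, Wes), (eng, 4, 23, 14, Atlas, Ned), (eng, 4, 23, 14, Omega, Bo), (eng, 4, 23, 14, Vega, Wes), (eng, 8, 7, 35, Delta, Sam), (fin, 12, 23, 1, Atlas, Ned), (fin, 12, 23, 1, Omega, Bo), (fin, 12, 23, 1, Vega, Wes), (k1, 9, 23, 1, Atlas, Ned), (k1, 9, 23, 1, Omega, Bo), (k1, 9, 23, 1, Vega, Wes), (x1, 8, 2, 2, Helix, Fay), (x1, 8, 2, 2, Orion, Bo)}
(Loan ⨝ Member) ⋈ Author (natural join on genre): {(bio, 33, 23, 2, Atlas, Ned, Pat), (bio, 33, 23, 2, Atlas, Ned, Quin), (bio, 33, 23, 2, Omega, Bo, Pat), (bio, 33, 23, 2, Omega, Bo, Quin), (bio, 33, 23, 2, Vega, Wes, Pat), (bio, 33, 23, 2, Vega, Wes, Quin), (eng, 4, 23, 14, Atlas, Ned, Xia), (eng, 4, 23, 14, Omega, Bo, Xia), (eng, 4, 23, 14, Vega, Wes, Xia), (eng, 8, 7, 35, Delta, Sam, Xia), (fin, 12, 23, 1, Atlas, Ned, Fay), (fin, 12, 23, 1, Omega, Bo, Fay), (fin, 12, 23, 1, Vega, Wes, Fay), (k1, 9, 23, 1, Atlas, Ned, Yan), (k1, 9, 23, 1, Omega, Bo, Yan), (k1, 9, 23, 1, Vega, Wes, Yan), (x1, 8, 2, 2, Helix, Fay, Quin), (x1, 8, 2, 2, Orion, Bo, Quin)}
σ[aid < mid]: keep tuples satisfying aid < mid → {(eng, 4, 23, 14, Atlas, Ned, Xia), (eng, 4, 23, 14, Omega, Bo, Xia), (eng, 4, 23, 14, Vega, Wes, Xia), (fin, 12, 23, 1, Atlas, Ned, Fay), (fin, 12, 23, 1, Omega, Bo, Fay), (fin, 12, 23, 1, Vega, Wes, Fay), (k1, 9, 23, 1, Atlas, Ned, Yan), (k1, 9, 23, 1, Omega, Bo, Yan), (k1, 9, 23, 1, Vega, Wes, Yan)}
Projecting to aname, title (6 duplicate(s) eliminated): {(Bo, Omega), (Ned, Atlas), (Wes, Vega)}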